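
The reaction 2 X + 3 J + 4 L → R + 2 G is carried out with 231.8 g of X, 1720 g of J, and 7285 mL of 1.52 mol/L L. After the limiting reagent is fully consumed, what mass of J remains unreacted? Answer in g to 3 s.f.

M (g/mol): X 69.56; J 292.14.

n(X) = 231.8 / 69.56 = 3.332 mol
n(J) = 1720 / 292.14 = 5.888 mol
n(L) = 1.52 × 7285/1000 = 11.07 mol
n/ν for X = 3.332/2 = 1.666
n/ν for J = 5.888/3 = 1.963
n/ν for L = 11.07/4 = 2.768
Smallest n/ν is X → limiting reagent.
J consumed = (3/2) × 3.332 = 4.998 mol
J remaining = 5.888 − 4.998 = 0.8900 mol
mass = 0.8900 × 292.14 = 260.0 g

260 g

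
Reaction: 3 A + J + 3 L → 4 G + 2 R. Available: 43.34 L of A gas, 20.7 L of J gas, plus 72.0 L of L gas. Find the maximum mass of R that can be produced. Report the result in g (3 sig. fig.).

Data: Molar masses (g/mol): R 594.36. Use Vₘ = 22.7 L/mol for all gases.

757 g

n(A) = 43.34 / 22.7 = 1.909 mol
n(J) = 20.70 / 22.7 = 0.9119 mol
n(L) = 72.00 / 22.7 = 3.172 mol
n/ν for A = 1.909/3 = 0.6363
n/ν for J = 0.9119/1 = 0.9119
n/ν for L = 3.172/3 = 1.057
Smallest n/ν is A → limiting reagent.
n(R) = (2/3) × 1.909 = 1.273 mol
mass = 1.273 × 594.36 = 756.6 g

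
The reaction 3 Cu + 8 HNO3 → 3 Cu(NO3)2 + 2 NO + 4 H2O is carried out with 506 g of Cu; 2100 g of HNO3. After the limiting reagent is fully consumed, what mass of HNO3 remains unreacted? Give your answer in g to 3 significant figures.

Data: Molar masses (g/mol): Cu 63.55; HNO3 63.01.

n(Cu) = 506.0 / 63.55 = 7.962 mol
n(HNO3) = 2100 / 63.01 = 33.33 mol
n/ν → Cu: 2.654, HNO3: 4.166; Cu is limiting.
HNO3 consumed = (8/3) × 7.962 = 21.23 mol
HNO3 remaining = 33.33 − 21.23 = 12.10 mol
mass = 12.10 × 63.01 = 762.4 g

762 g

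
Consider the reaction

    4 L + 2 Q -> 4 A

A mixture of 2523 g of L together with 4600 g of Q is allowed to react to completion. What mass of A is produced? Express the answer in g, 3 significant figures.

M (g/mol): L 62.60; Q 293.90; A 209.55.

6560 g

n(L) = 2523 / 62.60 = 40.30 mol
n(Q) = 4600 / 293.90 = 15.65 mol
n/ν for L = 40.30/4 = 10.08
n/ν for Q = 15.65/2 = 7.825
Smallest n/ν is Q → limiting reagent.
n(A) = (4/2) × 15.65 = 31.30 mol
mass = 31.30 × 209.55 = 6559 g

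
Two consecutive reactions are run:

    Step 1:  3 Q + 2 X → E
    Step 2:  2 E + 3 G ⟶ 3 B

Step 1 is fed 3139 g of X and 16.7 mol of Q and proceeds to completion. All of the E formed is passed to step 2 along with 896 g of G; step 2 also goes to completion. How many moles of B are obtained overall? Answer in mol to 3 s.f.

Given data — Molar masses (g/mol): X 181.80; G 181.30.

Step 1:
n(X) = 3139 / 181.80 = 17.27 mol
n(Q) = 16.70 mol
n/ν for X = 17.27/2 = 8.635
n/ν for Q = 16.70/3 = 5.567
Smallest n/ν is Q → limiting reagent.
n(E) produced = (1/3) × 16.70 = 5.567 mol
Step 2:
n(E) available = 5.567 mol
n(G) = 896.0 / 181.30 = 4.942 mol
n/ν for E = 5.567/2 = 2.784
n/ν for G = 4.942/3 = 1.647
Smallest n/ν is G → limiting reagent.
n(B) = (3/3) × 4.942 = 4.942 mol

4.94 mol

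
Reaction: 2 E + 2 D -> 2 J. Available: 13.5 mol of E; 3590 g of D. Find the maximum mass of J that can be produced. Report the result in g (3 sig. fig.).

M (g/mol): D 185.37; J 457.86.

6180 g

n(E) = 13.50 mol
n(D) = 3590 / 185.37 = 19.37 mol
n/ν → E: 6.750, D: 9.685; E is limiting.
n(J) = (2/2) × 13.50 = 13.50 mol
mass = 13.50 × 457.86 = 6181 g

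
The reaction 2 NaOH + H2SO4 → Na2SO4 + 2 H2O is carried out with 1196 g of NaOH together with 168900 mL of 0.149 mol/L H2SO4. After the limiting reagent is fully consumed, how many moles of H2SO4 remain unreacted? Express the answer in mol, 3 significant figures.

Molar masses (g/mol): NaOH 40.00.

n(NaOH) = 1196 / 40.00 = 29.90 mol
n(H2SO4) = 0.149 × 168900/1000 = 25.17 mol
n/ν for NaOH = 29.90/2 = 14.95
n/ν for H2SO4 = 25.17/1 = 25.17
Smallest n/ν is NaOH → limiting reagent.
H2SO4 consumed = (1/2) × 29.90 = 14.95 mol
H2SO4 remaining = 25.17 − 14.95 = 10.22 mol

10.2 mol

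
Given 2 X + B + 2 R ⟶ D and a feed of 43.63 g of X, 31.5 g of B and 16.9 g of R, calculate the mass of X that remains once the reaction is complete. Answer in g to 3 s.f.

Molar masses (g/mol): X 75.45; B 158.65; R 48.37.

17.3 g

n(X) = 43.63 / 75.45 = 0.5783 mol
n(B) = 31.50 / 158.65 = 0.1986 mol
n(R) = 16.90 / 48.37 = 0.3494 mol
n/ν → X: 0.2892, B: 0.1986, R: 0.1747; R is limiting.
X consumed = (2/2) × 0.3494 = 0.3494 mol
X remaining = 0.5783 − 0.3494 = 0.2289 mol
mass = 0.2289 × 75.45 = 17.27 g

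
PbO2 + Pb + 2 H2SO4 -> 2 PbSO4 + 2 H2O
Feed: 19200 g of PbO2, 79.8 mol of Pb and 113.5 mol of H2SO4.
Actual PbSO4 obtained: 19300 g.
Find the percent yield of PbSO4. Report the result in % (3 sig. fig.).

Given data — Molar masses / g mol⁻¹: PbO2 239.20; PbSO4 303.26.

n(PbO2) = 19200 / 239.20 = 80.27 mol
n(Pb) = 79.80 mol
n(H2SO4) = 113.5 mol
n/ν for PbO2 = 80.27/1 = 80.27
n/ν for Pb = 79.80/1 = 79.80
n/ν for H2SO4 = 113.5/2 = 56.75
Smallest n/ν is H2SO4 → limiting reagent.
theoretical n(PbSO4) = (2/2) × 113.5 = 113.5 mol → 34420 g
% yield = 19300 / 34420 × 100 = 56.07 %

56.1 %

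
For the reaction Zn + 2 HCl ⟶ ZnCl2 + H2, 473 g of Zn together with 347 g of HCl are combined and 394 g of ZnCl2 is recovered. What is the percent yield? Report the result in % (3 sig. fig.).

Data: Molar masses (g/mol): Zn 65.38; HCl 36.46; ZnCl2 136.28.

n(Zn) = 473.0 / 65.38 = 7.235 mol
n(HCl) = 347.0 / 36.46 = 9.517 mol
n/ν for Zn = 7.235/1 = 7.235
n/ν for HCl = 9.517/2 = 4.759
Smallest n/ν is HCl → limiting reagent.
theoretical n(ZnCl2) = (1/2) × 9.517 = 4.759 mol → 648.6 g
% yield = 394 / 648.6 × 100 = 60.75 %

60.8 %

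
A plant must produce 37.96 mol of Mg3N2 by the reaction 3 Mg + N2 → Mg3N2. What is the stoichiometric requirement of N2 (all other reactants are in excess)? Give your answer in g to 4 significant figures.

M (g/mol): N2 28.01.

1063 g

n(Mg3N2) = 37.96 mol
n(N2) = (1/1) × 37.96 = 37.96 mol
mass = 37.96 × 28.01 = 1063 g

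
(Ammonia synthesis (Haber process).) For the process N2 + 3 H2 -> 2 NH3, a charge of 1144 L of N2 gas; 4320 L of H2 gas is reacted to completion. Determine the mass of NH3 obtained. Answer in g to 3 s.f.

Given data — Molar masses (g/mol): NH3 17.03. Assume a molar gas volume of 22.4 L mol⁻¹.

n(N2) = 1144 / 22.4 = 51.07 mol
n(H2) = 4320 / 22.4 = 192.9 mol
n/ν → N2: 51.07, H2: 64.30; N2 is limiting.
n(NH3) = (2/1) × 51.07 = 102.1 mol
mass = 102.1 × 17.03 = 1739 g

1740 g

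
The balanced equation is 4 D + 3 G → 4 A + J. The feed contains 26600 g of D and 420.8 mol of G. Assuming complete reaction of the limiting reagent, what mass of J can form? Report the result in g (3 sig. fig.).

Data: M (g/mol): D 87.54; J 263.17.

20000 g

n(D) = 26600 / 87.54 = 303.9 mol
n(G) = 420.8 mol
n/ν → D: 75.98, G: 140.3; D is limiting.
n(J) = (1/4) × 303.9 = 75.98 mol
mass = 75.98 × 263.17 = 20000 g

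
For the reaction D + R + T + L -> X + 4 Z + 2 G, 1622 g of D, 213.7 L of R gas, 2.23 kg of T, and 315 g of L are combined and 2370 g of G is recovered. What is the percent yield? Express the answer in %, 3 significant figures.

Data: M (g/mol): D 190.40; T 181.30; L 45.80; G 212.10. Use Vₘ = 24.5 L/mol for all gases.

n(D) = 1622 / 190.40 = 8.519 mol
n(R) = 213.7 / 24.5 = 8.722 mol
n(T) = 2.230×1000 / 181.30 = 12.30 mol
n(L) = 315.0 / 45.80 = 6.878 mol
n/ν → D: 8.519, R: 8.722, T: 12.30, L: 6.878; L is limiting.
theoretical n(G) = (2/1) × 6.878 = 13.76 mol → 2918 g
% yield = 2370 / 2918 × 100 = 81.22 %

81.2 %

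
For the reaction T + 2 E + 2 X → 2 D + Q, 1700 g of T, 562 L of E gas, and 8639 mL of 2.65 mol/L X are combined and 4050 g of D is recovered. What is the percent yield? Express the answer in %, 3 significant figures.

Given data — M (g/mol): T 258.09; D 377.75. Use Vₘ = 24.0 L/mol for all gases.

81.4 %

n(T) = 1700 / 258.09 = 6.587 mol
n(E) = 562.0 / 24.0 = 23.42 mol
n(X) = 2.65 × 8639/1000 = 22.89 mol
n/ν for T = 6.587/1 = 6.587
n/ν for E = 23.42/2 = 11.71
n/ν for X = 22.89/2 = 11.45
Smallest n/ν is T → limiting reagent.
theoretical n(D) = (2/1) × 6.587 = 13.17 mol → 4975 g
% yield = 4050 / 4975 × 100 = 81.41 %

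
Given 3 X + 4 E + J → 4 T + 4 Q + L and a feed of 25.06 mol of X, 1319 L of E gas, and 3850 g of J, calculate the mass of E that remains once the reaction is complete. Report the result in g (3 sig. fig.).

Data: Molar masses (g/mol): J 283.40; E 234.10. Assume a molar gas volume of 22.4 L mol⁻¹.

5960 g

n(X) = 25.06 mol
n(E) = 1319 / 22.4 = 58.88 mol
n(J) = 3850 / 283.40 = 13.59 mol
n/ν → X: 8.353, E: 14.72, J: 13.59; X is limiting.
E consumed = (4/3) × 25.06 = 33.41 mol
E remaining = 58.88 − 33.41 = 25.47 mol
mass = 25.47 × 234.10 = 5963 g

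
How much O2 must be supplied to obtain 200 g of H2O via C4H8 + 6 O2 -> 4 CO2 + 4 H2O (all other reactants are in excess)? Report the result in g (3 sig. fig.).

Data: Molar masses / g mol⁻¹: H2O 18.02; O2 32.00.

533 g

n(H2O) = 200 / 18.02 = 11.10 mol
n(O2) = (6/4) × 11.10 = 16.65 mol
mass = 16.65 × 32.00 = 532.8 g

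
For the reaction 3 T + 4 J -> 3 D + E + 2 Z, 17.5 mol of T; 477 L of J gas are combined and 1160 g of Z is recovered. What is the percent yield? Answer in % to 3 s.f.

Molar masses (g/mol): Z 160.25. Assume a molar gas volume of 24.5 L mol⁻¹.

n(T) = 17.50 mol
n(J) = 477.0 / 24.5 = 19.47 mol
n/ν for T = 17.50/3 = 5.833
n/ν for J = 19.47/4 = 4.868
Smallest n/ν is J → limiting reagent.
theoretical n(Z) = (2/4) × 19.47 = 9.735 mol → 1560 g
% yield = 1160 / 1560 × 100 = 74.36 %

74.4 %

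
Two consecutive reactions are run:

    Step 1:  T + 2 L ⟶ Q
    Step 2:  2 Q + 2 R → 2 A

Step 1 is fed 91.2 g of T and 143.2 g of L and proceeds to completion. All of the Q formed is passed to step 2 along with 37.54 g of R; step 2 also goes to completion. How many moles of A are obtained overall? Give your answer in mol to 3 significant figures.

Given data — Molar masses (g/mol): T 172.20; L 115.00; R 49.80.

0.530 mol

Step 1:
n(T) = 91.20 / 172.20 = 0.5296 mol
n(L) = 143.2 / 115.00 = 1.245 mol
n/ν for T = 0.5296/1 = 0.5296
n/ν for L = 1.245/2 = 0.6225
Smallest n/ν is T → limiting reagent.
n(Q) produced = (1/1) × 0.5296 = 0.5296 mol
Step 2:
n(Q) available = 0.5296 mol
n(R) = 37.54 / 49.80 = 0.7538 mol
n/ν for Q = 0.5296/2 = 0.2648
n/ν for R = 0.7538/2 = 0.3769
Smallest n/ν is Q → limiting reagent.
n(A) = (2/2) × 0.5296 = 0.5296 mol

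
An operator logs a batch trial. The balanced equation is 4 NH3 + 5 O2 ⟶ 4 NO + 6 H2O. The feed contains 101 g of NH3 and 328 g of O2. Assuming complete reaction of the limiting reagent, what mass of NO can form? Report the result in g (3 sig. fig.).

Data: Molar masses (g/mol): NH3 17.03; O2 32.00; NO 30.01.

178 g

n(NH3) = 101.0 / 17.03 = 5.931 mol
n(O2) = 328.0 / 32.00 = 10.25 mol
n/ν → NH3: 1.483, O2: 2.050; NH3 is limiting.
n(NO) = (4/4) × 5.931 = 5.931 mol
mass = 5.931 × 30.01 = 178.0 g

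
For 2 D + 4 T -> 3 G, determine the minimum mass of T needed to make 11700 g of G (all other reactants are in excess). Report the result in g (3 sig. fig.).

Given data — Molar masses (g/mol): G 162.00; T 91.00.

8760 g

n(G) = 11700 / 162.00 = 72.22 mol
n(T) = (4/3) × 72.22 = 96.29 mol
mass = 96.29 × 91.00 = 8762 g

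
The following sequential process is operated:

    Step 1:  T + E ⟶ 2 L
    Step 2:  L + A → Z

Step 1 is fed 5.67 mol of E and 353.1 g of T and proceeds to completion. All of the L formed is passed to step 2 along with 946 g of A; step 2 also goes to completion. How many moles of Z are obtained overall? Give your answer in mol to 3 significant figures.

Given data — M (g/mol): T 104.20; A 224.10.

4.22 mol

Step 1:
n(E) = 5.670 mol
n(T) = 353.1 / 104.20 = 3.389 mol
n/ν → E: 5.670, T: 3.389; T is limiting.
n(L) produced = (2/1) × 3.389 = 6.778 mol
Step 2:
n(L) available = 6.778 mol
n(A) = 946.0 / 224.10 = 4.221 mol
n/ν → L: 6.778, A: 4.221; A is limiting.
n(Z) = (1/1) × 4.221 = 4.221 mol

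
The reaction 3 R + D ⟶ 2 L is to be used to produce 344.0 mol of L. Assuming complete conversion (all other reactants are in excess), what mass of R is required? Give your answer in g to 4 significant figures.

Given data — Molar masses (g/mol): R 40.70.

21000 g

n(L) = 344.0 mol
n(R) = (3/2) × 344.0 = 516.0 mol
mass = 516.0 × 40.70 = 21000 g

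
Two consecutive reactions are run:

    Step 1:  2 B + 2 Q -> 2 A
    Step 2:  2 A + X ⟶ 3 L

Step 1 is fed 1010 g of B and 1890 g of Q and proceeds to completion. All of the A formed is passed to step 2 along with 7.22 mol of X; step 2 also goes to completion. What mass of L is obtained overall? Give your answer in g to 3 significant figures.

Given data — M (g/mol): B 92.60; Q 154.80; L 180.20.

2950 g

Step 1:
n(B) = 1010 / 92.60 = 10.91 mol
n(Q) = 1890 / 154.80 = 12.21 mol
n/ν for B = 10.91/2 = 5.455
n/ν for Q = 12.21/2 = 6.105
Smallest n/ν is B → limiting reagent.
n(A) produced = (2/2) × 10.91 = 10.91 mol
Step 2:
n(A) available = 10.91 mol
n(X) = 7.220 mol
n/ν for A = 10.91/2 = 5.455
n/ν for X = 7.220/1 = 7.220
Smallest n/ν is A → limiting reagent.
n(L) = (3/2) × 10.91 = 16.37 mol
mass = 16.37 × 180.20 = 2950 g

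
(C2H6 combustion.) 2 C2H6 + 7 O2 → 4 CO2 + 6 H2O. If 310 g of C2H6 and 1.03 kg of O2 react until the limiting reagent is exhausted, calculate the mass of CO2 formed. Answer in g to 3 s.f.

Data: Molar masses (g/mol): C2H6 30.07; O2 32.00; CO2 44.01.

n(C2H6) = 310.0 / 30.07 = 10.31 mol
n(O2) = 1.030×1000 / 32.00 = 32.19 mol
n/ν for C2H6 = 10.31/2 = 5.155
n/ν for O2 = 32.19/7 = 4.599
Smallest n/ν is O2 → limiting reagent.
n(CO2) = (4/7) × 32.19 = 18.39 mol
mass = 18.39 × 44.01 = 809.3 g

809 g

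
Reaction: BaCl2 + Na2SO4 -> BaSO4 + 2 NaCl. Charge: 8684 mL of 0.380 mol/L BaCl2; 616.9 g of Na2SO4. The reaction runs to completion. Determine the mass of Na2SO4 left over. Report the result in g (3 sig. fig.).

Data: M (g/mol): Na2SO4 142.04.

148 g

n(BaCl2) = 0.380 × 8684/1000 = 3.300 mol
n(Na2SO4) = 616.9 / 142.04 = 4.343 mol
n/ν for BaCl2 = 3.300/1 = 3.300
n/ν for Na2SO4 = 4.343/1 = 4.343
Smallest n/ν is BaCl2 → limiting reagent.
Na2SO4 consumed = (1/1) × 3.300 = 3.300 mol
Na2SO4 remaining = 4.343 − 3.300 = 1.043 mol
mass = 1.043 × 142.04 = 148.1 g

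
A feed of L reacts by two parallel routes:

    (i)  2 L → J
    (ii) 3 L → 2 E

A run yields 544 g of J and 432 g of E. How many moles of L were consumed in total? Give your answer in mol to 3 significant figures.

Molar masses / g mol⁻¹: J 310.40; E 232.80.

6.29 mol

n(J) = 544 / 310.40 = 1.753 mol
n(E) = 432 / 232.80 = 1.856 mol
n(L) via (i) = (2/1)×1.753 = 3.506 mol
n(L) via (ii) = (3/2)×1.856 = 2.784 mol
total n(L) = 3.506 + 2.784 = 6.290 mol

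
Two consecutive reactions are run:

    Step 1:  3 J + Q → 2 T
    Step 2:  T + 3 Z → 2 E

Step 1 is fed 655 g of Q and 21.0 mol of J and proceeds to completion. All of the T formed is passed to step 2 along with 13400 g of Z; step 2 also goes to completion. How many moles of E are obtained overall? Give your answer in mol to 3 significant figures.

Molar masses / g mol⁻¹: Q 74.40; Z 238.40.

Step 1:
n(Q) = 655.0 / 74.40 = 8.804 mol
n(J) = 21.00 mol
n/ν for Q = 8.804/1 = 8.804
n/ν for J = 21.00/3 = 7.000
Smallest n/ν is J → limiting reagent.
n(T) produced = (2/3) × 21.00 = 14.00 mol
Step 2:
n(T) available = 14.00 mol
n(Z) = 13400 / 238.40 = 56.21 mol
n/ν for T = 14.00/1 = 14.00
n/ν for Z = 56.21/3 = 18.74
Smallest n/ν is T → limiting reagent.
n(E) = (2/1) × 14.00 = 28.00 mol

28.0 mol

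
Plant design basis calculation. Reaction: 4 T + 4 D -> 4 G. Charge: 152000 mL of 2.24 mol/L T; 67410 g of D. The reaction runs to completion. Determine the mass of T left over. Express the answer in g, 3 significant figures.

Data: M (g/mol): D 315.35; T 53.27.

6750 g

n(T) = 2.24 × 152000/1000 = 340.5 mol
n(D) = 67410 / 315.35 = 213.8 mol
n/ν for T = 340.5/4 = 85.13
n/ν for D = 213.8/4 = 53.45
Smallest n/ν is D → limiting reagent.
T consumed = (4/4) × 213.8 = 213.8 mol
T remaining = 340.5 − 213.8 = 126.7 mol
mass = 126.7 × 53.27 = 6749 g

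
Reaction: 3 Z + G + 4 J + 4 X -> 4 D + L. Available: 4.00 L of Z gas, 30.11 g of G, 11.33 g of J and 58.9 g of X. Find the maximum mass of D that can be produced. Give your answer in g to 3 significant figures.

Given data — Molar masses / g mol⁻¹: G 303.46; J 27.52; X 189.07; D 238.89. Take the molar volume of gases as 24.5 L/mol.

52.0 g

n(Z) = 4.000 / 24.5 = 0.1633 mol
n(G) = 30.11 / 303.46 = 0.09922 mol
n(J) = 11.33 / 27.52 = 0.4117 mol
n(X) = 58.90 / 189.07 = 0.3115 mol
n/ν for Z = 0.1633/3 = 0.05443
n/ν for G = 0.09922/1 = 0.09922
n/ν for J = 0.4117/4 = 0.1029
n/ν for X = 0.3115/4 = 0.07788
Smallest n/ν is Z → limiting reagent.
n(D) = (4/3) × 0.1633 = 0.2177 mol
mass = 0.2177 × 238.89 = 52.01 g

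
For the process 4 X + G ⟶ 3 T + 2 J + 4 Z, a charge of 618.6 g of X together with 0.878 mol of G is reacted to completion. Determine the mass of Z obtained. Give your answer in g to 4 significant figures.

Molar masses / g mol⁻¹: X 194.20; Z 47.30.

150.7 g

n(X) = 618.6 / 194.20 = 3.185 mol
n(G) = 0.8780 mol
n/ν for X = 3.185/4 = 0.7963
n/ν for G = 0.8780/1 = 0.8780
Smallest n/ν is X → limiting reagent.
n(Z) = (4/4) × 3.185 = 3.185 mol
mass = 3.185 × 47.30 = 150.7 g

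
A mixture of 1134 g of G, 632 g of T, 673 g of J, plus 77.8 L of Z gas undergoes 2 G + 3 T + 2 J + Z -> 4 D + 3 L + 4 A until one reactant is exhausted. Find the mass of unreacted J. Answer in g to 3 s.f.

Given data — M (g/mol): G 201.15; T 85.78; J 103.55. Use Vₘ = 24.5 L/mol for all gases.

n(G) = 1134 / 201.15 = 5.638 mol
n(T) = 632.0 / 85.78 = 7.368 mol
n(J) = 673.0 / 103.55 = 6.499 mol
n(Z) = 77.80 / 24.5 = 3.176 mol
n/ν for G = 5.638/2 = 2.819
n/ν for T = 7.368/3 = 2.456
n/ν for J = 6.499/2 = 3.250
n/ν for Z = 3.176/1 = 3.176
Smallest n/ν is T → limiting reagent.
J consumed = (2/3) × 7.368 = 4.912 mol
J remaining = 6.499 − 4.912 = 1.587 mol
mass = 1.587 × 103.55 = 164.3 g

164 g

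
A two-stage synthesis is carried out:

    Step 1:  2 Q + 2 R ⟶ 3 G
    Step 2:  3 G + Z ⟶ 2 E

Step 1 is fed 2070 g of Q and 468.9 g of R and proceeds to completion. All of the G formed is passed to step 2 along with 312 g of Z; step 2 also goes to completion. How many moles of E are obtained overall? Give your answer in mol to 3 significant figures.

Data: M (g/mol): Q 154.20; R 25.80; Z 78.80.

7.92 mol

Step 1:
n(Q) = 2070 / 154.20 = 13.42 mol
n(R) = 468.9 / 25.80 = 18.17 mol
n/ν → Q: 6.710, R: 9.085; Q is limiting.
n(G) produced = (3/2) × 13.42 = 20.13 mol
Step 2:
n(G) available = 20.13 mol
n(Z) = 312.0 / 78.80 = 3.959 mol
n/ν → G: 6.710, Z: 3.959; Z is limiting.
n(E) = (2/1) × 3.959 = 7.918 mol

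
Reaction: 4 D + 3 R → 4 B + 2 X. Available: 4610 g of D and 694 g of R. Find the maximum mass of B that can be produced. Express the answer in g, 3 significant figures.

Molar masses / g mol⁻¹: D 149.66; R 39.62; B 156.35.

3650 g

n(D) = 4610 / 149.66 = 30.80 mol
n(R) = 694.0 / 39.62 = 17.52 mol
n/ν for D = 30.80/4 = 7.700
n/ν for R = 17.52/3 = 5.840
Smallest n/ν is R → limiting reagent.
n(B) = (4/3) × 17.52 = 23.36 mol
mass = 23.36 × 156.35 = 3652 g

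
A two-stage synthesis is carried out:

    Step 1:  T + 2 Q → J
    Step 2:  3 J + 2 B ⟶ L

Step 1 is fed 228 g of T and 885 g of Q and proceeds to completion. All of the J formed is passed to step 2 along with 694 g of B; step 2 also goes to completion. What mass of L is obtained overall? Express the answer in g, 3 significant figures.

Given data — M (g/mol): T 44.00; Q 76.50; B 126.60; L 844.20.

1460 g

Step 1:
n(T) = 228.0 / 44.00 = 5.182 mol
n(Q) = 885.0 / 76.50 = 11.57 mol
n/ν for T = 5.182/1 = 5.182
n/ν for Q = 11.57/2 = 5.785
Smallest n/ν is T → limiting reagent.
n(J) produced = (1/1) × 5.182 = 5.182 mol
Step 2:
n(J) available = 5.182 mol
n(B) = 694.0 / 126.60 = 5.482 mol
n/ν for J = 5.182/3 = 1.727
n/ν for B = 5.482/2 = 2.741
Smallest n/ν is J → limiting reagent.
n(L) = (1/3) × 5.182 = 1.727 mol
mass = 1.727 × 844.20 = 1458 g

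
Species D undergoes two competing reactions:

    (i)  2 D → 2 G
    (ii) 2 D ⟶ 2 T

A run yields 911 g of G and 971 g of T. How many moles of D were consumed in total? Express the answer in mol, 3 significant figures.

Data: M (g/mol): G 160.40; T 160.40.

n(G) = 911 / 160.40 = 5.680 mol
n(T) = 971 / 160.40 = 6.054 mol
n(D) via (i) = (2/2)×5.680 = 5.680 mol
n(D) via (ii) = (2/2)×6.054 = 6.054 mol
total n(D) = 5.680 + 6.054 = 11.73 mol

11.7 mol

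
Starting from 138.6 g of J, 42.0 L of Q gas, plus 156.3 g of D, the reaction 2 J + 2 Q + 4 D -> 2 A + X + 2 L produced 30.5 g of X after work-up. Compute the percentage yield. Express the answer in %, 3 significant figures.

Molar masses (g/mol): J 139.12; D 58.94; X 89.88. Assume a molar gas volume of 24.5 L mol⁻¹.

n(J) = 138.6 / 139.12 = 0.9963 mol
n(Q) = 42.00 / 24.5 = 1.714 mol
n(D) = 156.3 / 58.94 = 2.652 mol
n/ν for J = 0.9963/2 = 0.4982
n/ν for Q = 1.714/2 = 0.8570
n/ν for D = 2.652/4 = 0.6630
Smallest n/ν is J → limiting reagent.
theoretical n(X) = (1/2) × 0.9963 = 0.4982 mol → 44.78 g
% yield = 30.5 / 44.78 × 100 = 68.11 %

68.1 %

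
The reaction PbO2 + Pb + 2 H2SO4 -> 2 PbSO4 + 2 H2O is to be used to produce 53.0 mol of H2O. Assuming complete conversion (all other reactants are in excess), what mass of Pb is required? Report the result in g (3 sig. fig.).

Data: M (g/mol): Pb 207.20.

n(H2O) = 53.00 mol
n(Pb) = (1/2) × 53.00 = 26.50 mol
mass = 26.50 × 207.20 = 5491 g

5490 g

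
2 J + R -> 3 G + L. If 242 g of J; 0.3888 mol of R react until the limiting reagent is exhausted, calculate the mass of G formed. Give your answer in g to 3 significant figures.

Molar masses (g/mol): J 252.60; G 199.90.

n(J) = 242.0 / 252.60 = 0.9580 mol
n(R) = 0.3888 mol
n/ν for J = 0.9580/2 = 0.4790
n/ν for R = 0.3888/1 = 0.3888
Smallest n/ν is R → limiting reagent.
n(G) = (3/1) × 0.3888 = 1.166 mol
mass = 1.166 × 199.90 = 233.1 g

233 g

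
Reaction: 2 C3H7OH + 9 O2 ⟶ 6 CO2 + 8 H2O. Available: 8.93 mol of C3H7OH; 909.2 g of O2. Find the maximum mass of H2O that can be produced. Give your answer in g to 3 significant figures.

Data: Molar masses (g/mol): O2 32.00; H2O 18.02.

n(C3H7OH) = 8.930 mol
n(O2) = 909.2 / 32.00 = 28.41 mol
n/ν → C3H7OH: 4.465, O2: 3.157; O2 is limiting.
n(H2O) = (8/9) × 28.41 = 25.25 mol
mass = 25.25 × 18.02 = 455.0 g

455 g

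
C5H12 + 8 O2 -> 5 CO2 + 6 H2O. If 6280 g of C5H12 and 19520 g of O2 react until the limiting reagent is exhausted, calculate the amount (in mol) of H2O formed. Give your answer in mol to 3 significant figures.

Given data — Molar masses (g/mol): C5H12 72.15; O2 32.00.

458 mol

n(C5H12) = 6280 / 72.15 = 87.04 mol
n(O2) = 19520 / 32.00 = 610.0 mol
n/ν → C5H12: 87.04, O2: 76.25; O2 is limiting.
n(H2O) = (6/8) × 610.0 = 457.5 mol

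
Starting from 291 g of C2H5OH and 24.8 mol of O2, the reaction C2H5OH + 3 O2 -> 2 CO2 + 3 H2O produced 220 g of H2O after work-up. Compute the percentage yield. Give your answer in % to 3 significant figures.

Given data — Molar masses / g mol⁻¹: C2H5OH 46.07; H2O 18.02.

n(C2H5OH) = 291.0 / 46.07 = 6.316 mol
n(O2) = 24.80 mol
n/ν for C2H5OH = 6.316/1 = 6.316
n/ν for O2 = 24.80/3 = 8.267
Smallest n/ν is C2H5OH → limiting reagent.
theoretical n(H2O) = (3/1) × 6.316 = 18.95 mol → 341.5 g
% yield = 220 / 341.5 × 100 = 64.42 %

64.4 %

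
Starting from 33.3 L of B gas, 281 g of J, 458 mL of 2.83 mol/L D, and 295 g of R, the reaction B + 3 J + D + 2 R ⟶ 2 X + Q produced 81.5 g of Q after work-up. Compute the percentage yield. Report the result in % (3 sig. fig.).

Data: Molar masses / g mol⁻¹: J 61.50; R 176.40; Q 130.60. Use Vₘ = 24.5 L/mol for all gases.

n(B) = 33.30 / 24.5 = 1.359 mol
n(J) = 281.0 / 61.50 = 4.569 mol
n(D) = 2.83 × 458.0/1000 = 1.296 mol
n(R) = 295.0 / 176.40 = 1.672 mol
n/ν for B = 1.359/1 = 1.359
n/ν for J = 4.569/3 = 1.523
n/ν for D = 1.296/1 = 1.296
n/ν for R = 1.672/2 = 0.8360
Smallest n/ν is R → limiting reagent.
theoretical n(Q) = (1/2) × 1.672 = 0.8360 mol → 109.2 g
% yield = 81.5 / 109.2 × 100 = 74.63 %

74.6 %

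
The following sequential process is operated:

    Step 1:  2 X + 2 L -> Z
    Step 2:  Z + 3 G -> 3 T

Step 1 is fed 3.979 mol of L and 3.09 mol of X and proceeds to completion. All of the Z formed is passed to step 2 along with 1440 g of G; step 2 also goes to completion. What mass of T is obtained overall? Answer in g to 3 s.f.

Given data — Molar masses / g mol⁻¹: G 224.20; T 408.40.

Step 1:
n(L) = 3.979 mol
n(X) = 3.090 mol
n/ν for L = 3.979/2 = 1.990
n/ν for X = 3.090/2 = 1.545
Smallest n/ν is X → limiting reagent.
n(Z) produced = (1/2) × 3.090 = 1.545 mol
Step 2:
n(Z) available = 1.545 mol
n(G) = 1440 / 224.20 = 6.423 mol
n/ν for Z = 1.545/1 = 1.545
n/ν for G = 6.423/3 = 2.141
Smallest n/ν is Z → limiting reagent.
n(T) = (3/1) × 1.545 = 4.635 mol
mass = 4.635 × 408.40 = 1893 g

1890 g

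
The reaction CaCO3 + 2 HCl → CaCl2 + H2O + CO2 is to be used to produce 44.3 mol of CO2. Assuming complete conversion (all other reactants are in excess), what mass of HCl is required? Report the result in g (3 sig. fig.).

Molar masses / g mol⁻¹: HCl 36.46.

n(CO2) = 44.30 mol
n(HCl) = (2/1) × 44.30 = 88.60 mol
mass = 88.60 × 36.46 = 3230 g

3230 g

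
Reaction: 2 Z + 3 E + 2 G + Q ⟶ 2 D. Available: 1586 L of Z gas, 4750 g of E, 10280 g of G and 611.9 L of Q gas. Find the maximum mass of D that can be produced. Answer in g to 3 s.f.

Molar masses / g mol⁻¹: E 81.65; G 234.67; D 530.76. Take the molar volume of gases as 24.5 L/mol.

n(Z) = 1586 / 24.5 = 64.73 mol
n(E) = 4750 / 81.65 = 58.18 mol
n(G) = 10280 / 234.67 = 43.81 mol
n(Q) = 611.9 / 24.5 = 24.98 mol
n/ν for Z = 64.73/2 = 32.37
n/ν for E = 58.18/3 = 19.39
n/ν for G = 43.81/2 = 21.91
n/ν for Q = 24.98/1 = 24.98
Smallest n/ν is E → limiting reagent.
n(D) = (2/3) × 58.18 = 38.79 mol
mass = 38.79 × 530.76 = 20590 g

20600 g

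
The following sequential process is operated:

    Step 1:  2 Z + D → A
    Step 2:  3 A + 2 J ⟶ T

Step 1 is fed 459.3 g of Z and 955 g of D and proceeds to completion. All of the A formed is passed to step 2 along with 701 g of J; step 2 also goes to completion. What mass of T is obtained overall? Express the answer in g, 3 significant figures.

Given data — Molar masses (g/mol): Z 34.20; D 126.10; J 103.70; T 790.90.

Step 1:
n(Z) = 459.3 / 34.20 = 13.43 mol
n(D) = 955.0 / 126.10 = 7.573 mol
n/ν for Z = 13.43/2 = 6.715
n/ν for D = 7.573/1 = 7.573
Smallest n/ν is Z → limiting reagent.
n(A) produced = (1/2) × 13.43 = 6.715 mol
Step 2:
n(A) available = 6.715 mol
n(J) = 701.0 / 103.70 = 6.760 mol
n/ν for A = 6.715/3 = 2.238
n/ν for J = 6.760/2 = 3.380
Smallest n/ν is A → limiting reagent.
n(T) = (1/3) × 6.715 = 2.238 mol
mass = 2.238 × 790.90 = 1770 g

1770 g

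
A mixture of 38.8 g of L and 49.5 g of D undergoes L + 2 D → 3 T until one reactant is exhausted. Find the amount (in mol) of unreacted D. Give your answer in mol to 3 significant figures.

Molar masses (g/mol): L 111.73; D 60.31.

n(L) = 38.80 / 111.73 = 0.3473 mol
n(D) = 49.50 / 60.31 = 0.8208 mol
n/ν → L: 0.3473, D: 0.4104; L is limiting.
D consumed = (2/1) × 0.3473 = 0.6946 mol
D remaining = 0.8208 − 0.6946 = 0.1262 mol

0.126 mol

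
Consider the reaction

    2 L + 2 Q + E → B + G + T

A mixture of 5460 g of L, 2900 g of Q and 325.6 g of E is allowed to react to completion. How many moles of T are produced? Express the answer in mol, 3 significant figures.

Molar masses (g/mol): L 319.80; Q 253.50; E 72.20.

n(L) = 5460 / 319.80 = 17.07 mol
n(Q) = 2900 / 253.50 = 11.44 mol
n(E) = 325.6 / 72.20 = 4.510 mol
n/ν → L: 8.535, Q: 5.720, E: 4.510; E is limiting.
n(T) = (1/1) × 4.510 = 4.510 mol

4.51 mol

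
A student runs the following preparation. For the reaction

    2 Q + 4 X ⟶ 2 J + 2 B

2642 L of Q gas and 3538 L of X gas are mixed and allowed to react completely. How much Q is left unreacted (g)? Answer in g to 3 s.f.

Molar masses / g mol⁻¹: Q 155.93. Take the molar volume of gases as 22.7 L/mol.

6000 g

n(Q) = 2642 / 22.7 = 116.4 mol
n(X) = 3538 / 22.7 = 155.9 mol
n/ν for Q = 116.4/2 = 58.20
n/ν for X = 155.9/4 = 38.98
Smallest n/ν is X → limiting reagent.
Q consumed = (2/4) × 155.9 = 77.95 mol
Q remaining = 116.4 − 77.95 = 38.45 mol
mass = 38.45 × 155.93 = 5996 g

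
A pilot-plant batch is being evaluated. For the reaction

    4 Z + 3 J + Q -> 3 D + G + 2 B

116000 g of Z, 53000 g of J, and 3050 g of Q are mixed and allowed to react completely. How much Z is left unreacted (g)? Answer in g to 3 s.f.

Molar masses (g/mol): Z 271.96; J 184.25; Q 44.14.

40800 g

n(Z) = 116000 / 271.96 = 426.5 mol
n(J) = 53000 / 184.25 = 287.7 mol
n(Q) = 3050 / 44.14 = 69.10 mol
n/ν for Z = 426.5/4 = 106.6
n/ν for J = 287.7/3 = 95.90
n/ν for Q = 69.10/1 = 69.10
Smallest n/ν is Q → limiting reagent.
Z consumed = (4/1) × 69.10 = 276.4 mol
Z remaining = 426.5 − 276.4 = 150.1 mol
mass = 150.1 × 271.96 = 40820 g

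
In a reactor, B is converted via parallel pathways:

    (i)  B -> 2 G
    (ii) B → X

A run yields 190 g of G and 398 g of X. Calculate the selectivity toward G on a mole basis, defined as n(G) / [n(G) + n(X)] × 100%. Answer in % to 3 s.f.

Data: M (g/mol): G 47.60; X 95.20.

48.8 %

n(G) = 190 / 47.60 = 3.992 mol
n(X) = 398 / 95.20 = 4.181 mol
selectivity = 3.992/(3.992+4.181) × 100 = 48.84 %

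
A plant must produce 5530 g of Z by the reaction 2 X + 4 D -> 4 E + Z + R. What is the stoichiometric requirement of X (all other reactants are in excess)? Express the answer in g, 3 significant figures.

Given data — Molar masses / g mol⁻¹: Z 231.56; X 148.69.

7100 g

n(Z) = 5530 / 231.56 = 23.88 mol
n(X) = (2/1) × 23.88 = 47.76 mol
mass = 47.76 × 148.69 = 7101 g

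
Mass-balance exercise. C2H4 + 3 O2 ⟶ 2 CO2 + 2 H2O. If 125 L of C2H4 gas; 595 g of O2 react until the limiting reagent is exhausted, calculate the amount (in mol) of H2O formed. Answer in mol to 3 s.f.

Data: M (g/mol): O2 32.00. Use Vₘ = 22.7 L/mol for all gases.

n(C2H4) = 125.0 / 22.7 = 5.507 mol
n(O2) = 595.0 / 32.00 = 18.59 mol
n/ν → C2H4: 5.507, O2: 6.197; C2H4 is limiting.
n(H2O) = (2/1) × 5.507 = 11.01 mol

11.0 mol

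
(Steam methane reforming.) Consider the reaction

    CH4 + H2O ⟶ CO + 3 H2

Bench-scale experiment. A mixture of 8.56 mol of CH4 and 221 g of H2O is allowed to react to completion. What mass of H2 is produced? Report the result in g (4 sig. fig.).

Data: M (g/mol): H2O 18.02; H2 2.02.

n(CH4) = 8.560 mol
n(H2O) = 221.0 / 18.02 = 12.26 mol
n/ν for CH4 = 8.560/1 = 8.560
n/ν for H2O = 12.26/1 = 12.26
Smallest n/ν is CH4 → limiting reagent.
n(H2) = (3/1) × 8.560 = 25.68 mol
mass = 25.68 × 2.02 = 51.87 g

51.87 g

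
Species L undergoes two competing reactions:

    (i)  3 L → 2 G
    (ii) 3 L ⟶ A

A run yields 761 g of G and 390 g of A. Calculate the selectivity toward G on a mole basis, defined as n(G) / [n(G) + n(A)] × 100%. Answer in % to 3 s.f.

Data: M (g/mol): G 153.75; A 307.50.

n(G) = 761 / 153.75 = 4.950 mol
n(A) = 390 / 307.50 = 1.268 mol
selectivity = 4.950/(4.950+1.268) × 100 = 79.61 %

79.6 %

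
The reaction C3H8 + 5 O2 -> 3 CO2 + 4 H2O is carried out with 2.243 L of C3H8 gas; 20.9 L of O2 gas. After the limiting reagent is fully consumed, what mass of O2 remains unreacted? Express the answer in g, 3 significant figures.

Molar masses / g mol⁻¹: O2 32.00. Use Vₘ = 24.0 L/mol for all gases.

n(C3H8) = 2.243 / 24.0 = 0.09346 mol
n(O2) = 20.90 / 24.0 = 0.8708 mol
n/ν for C3H8 = 0.09346/1 = 0.09346
n/ν for O2 = 0.8708/5 = 0.1742
Smallest n/ν is C3H8 → limiting reagent.
O2 consumed = (5/1) × 0.09346 = 0.4673 mol
O2 remaining = 0.8708 − 0.4673 = 0.4035 mol
mass = 0.4035 × 32.00 = 12.91 g

12.9 g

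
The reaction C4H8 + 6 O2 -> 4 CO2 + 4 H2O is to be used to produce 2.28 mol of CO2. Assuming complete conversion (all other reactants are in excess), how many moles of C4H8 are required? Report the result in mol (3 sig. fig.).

0.570 mol

n(CO2) = 2.280 mol
n(C4H8) = (1/4) × 2.280 = 0.5700 mol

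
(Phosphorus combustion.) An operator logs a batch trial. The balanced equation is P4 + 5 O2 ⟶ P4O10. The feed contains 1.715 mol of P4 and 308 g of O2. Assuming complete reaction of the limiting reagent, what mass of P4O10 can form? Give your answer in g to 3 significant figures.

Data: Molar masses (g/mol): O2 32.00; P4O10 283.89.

n(P4) = 1.715 mol
n(O2) = 308.0 / 32.00 = 9.625 mol
n/ν for P4 = 1.715/1 = 1.715
n/ν for O2 = 9.625/5 = 1.925
Smallest n/ν is P4 → limiting reagent.
n(P4O10) = (1/1) × 1.715 = 1.715 mol
mass = 1.715 × 283.89 = 486.9 g

487 g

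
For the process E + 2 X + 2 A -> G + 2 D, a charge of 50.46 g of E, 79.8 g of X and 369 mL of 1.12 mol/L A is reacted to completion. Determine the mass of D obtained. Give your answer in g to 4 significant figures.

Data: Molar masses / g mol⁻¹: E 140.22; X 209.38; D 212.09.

n(E) = 50.46 / 140.22 = 0.3599 mol
n(X) = 79.80 / 209.38 = 0.3811 mol
n(A) = 1.12 × 369.0/1000 = 0.4133 mol
n/ν → E: 0.3599, X: 0.1906, A: 0.2067; X is limiting.
n(D) = (2/2) × 0.3811 = 0.3811 mol
mass = 0.3811 × 212.09 = 80.83 g

80.83 g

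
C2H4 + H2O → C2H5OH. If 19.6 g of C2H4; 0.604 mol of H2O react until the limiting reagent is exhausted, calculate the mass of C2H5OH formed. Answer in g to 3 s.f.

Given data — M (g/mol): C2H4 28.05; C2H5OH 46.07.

n(C2H4) = 19.60 / 28.05 = 0.6988 mol
n(H2O) = 0.6040 mol
n/ν → C2H4: 0.6988, H2O: 0.6040; H2O is limiting.
n(C2H5OH) = (1/1) × 0.6040 = 0.6040 mol
mass = 0.6040 × 46.07 = 27.83 g

27.8 g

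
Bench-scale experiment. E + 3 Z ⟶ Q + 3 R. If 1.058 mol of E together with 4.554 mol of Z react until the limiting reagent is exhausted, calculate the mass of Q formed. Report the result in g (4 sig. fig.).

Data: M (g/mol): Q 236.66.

250.4 g

n(E) = 1.058 mol
n(Z) = 4.554 mol
n/ν for E = 1.058/1 = 1.058
n/ν for Z = 4.554/3 = 1.518
Smallest n/ν is E → limiting reagent.
n(Q) = (1/1) × 1.058 = 1.058 mol
mass = 1.058 × 236.66 = 250.4 g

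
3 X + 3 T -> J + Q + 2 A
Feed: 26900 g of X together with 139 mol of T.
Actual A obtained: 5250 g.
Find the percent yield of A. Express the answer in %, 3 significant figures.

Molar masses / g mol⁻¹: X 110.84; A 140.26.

n(X) = 26900 / 110.84 = 242.7 mol
n(T) = 139.0 mol
n/ν → X: 80.90, T: 46.33; T is limiting.
theoretical n(A) = (2/3) × 139.0 = 92.67 mol → 13000 g
% yield = 5250 / 13000 × 100 = 40.38 %

40.4 %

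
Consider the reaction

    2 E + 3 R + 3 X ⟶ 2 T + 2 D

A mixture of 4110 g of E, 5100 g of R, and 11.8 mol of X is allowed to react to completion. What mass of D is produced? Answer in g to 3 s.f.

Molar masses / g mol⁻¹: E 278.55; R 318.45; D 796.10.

n(E) = 4110 / 278.55 = 14.75 mol
n(R) = 5100 / 318.45 = 16.02 mol
n(X) = 11.80 mol
n/ν for E = 14.75/2 = 7.375
n/ν for R = 16.02/3 = 5.340
n/ν for X = 11.80/3 = 3.933
Smallest n/ν is X → limiting reagent.
n(D) = (2/3) × 11.80 = 7.867 mol
mass = 7.867 × 796.10 = 6263 g

6260 g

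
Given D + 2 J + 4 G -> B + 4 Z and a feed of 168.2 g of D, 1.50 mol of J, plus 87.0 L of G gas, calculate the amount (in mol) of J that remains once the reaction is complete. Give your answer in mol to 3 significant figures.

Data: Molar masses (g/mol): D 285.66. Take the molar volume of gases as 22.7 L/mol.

0.322 mol

n(D) = 168.2 / 285.66 = 0.5888 mol
n(J) = 1.500 mol
n(G) = 87.00 / 22.7 = 3.833 mol
n/ν for D = 0.5888/1 = 0.5888
n/ν for J = 1.500/2 = 0.7500
n/ν for G = 3.833/4 = 0.9583
Smallest n/ν is D → limiting reagent.
J consumed = (2/1) × 0.5888 = 1.178 mol
J remaining = 1.500 − 1.178 = 0.3220 mol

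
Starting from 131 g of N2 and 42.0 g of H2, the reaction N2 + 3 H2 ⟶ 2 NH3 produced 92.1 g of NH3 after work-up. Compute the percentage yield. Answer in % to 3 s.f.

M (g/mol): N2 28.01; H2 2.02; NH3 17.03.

57.8 %

n(N2) = 131.0 / 28.01 = 4.677 mol
n(H2) = 42.00 / 2.02 = 20.79 mol
n/ν for N2 = 4.677/1 = 4.677
n/ν for H2 = 20.79/3 = 6.930
Smallest n/ν is N2 → limiting reagent.
theoretical n(NH3) = (2/1) × 4.677 = 9.354 mol → 159.3 g
% yield = 92.1 / 159.3 × 100 = 57.82 %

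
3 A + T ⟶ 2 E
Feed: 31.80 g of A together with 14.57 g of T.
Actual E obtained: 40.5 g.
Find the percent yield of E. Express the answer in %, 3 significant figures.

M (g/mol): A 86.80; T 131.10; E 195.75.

93.1 %

n(A) = 31.80 / 86.80 = 0.3664 mol
n(T) = 14.57 / 131.10 = 0.1111 mol
n/ν → A: 0.1221, T: 0.1111; T is limiting.
theoretical n(E) = (2/1) × 0.1111 = 0.2222 mol → 43.50 g
% yield = 40.5 / 43.50 × 100 = 93.10 %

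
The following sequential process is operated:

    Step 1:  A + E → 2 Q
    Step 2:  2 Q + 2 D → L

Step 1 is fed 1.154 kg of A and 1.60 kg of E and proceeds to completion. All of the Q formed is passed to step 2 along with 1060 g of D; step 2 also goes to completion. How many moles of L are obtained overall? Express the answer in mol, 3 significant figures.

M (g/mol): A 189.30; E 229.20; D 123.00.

4.31 mol

Step 1:
n(A) = 1.154×1000 / 189.30 = 6.096 mol
n(E) = 1.600×1000 / 229.20 = 6.981 mol
n/ν → A: 6.096, E: 6.981; A is limiting.
n(Q) produced = (2/1) × 6.096 = 12.19 mol
Step 2:
n(Q) available = 12.19 mol
n(D) = 1060 / 123.00 = 8.618 mol
n/ν → Q: 6.095, D: 4.309; D is limiting.
n(L) = (1/2) × 8.618 = 4.309 mol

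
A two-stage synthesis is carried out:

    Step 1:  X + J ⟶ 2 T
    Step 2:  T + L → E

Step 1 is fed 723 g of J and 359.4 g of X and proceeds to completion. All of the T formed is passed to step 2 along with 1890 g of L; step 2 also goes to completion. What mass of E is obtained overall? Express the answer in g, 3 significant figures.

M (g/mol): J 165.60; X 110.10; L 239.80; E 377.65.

2470 g

Step 1:
n(J) = 723.0 / 165.60 = 4.366 mol
n(X) = 359.4 / 110.10 = 3.264 mol
n/ν for J = 4.366/1 = 4.366
n/ν for X = 3.264/1 = 3.264
Smallest n/ν is X → limiting reagent.
n(T) produced = (2/1) × 3.264 = 6.528 mol
Step 2:
n(T) available = 6.528 mol
n(L) = 1890 / 239.80 = 7.882 mol
n/ν for T = 6.528/1 = 6.528
n/ν for L = 7.882/1 = 7.882
Smallest n/ν is T → limiting reagent.
n(E) = (1/1) × 6.528 = 6.528 mol
mass = 6.528 × 377.65 = 2465 g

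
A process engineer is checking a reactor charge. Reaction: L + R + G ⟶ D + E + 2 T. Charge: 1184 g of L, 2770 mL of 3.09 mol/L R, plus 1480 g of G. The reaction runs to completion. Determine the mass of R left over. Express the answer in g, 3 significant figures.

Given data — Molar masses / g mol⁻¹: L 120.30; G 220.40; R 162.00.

299 g

n(L) = 1184 / 120.30 = 9.842 mol
n(R) = 3.09 × 2770/1000 = 8.559 mol
n(G) = 1480 / 220.40 = 6.715 mol
n/ν for L = 9.842/1 = 9.842
n/ν for R = 8.559/1 = 8.559
n/ν for G = 6.715/1 = 6.715
Smallest n/ν is G → limiting reagent.
R consumed = (1/1) × 6.715 = 6.715 mol
R remaining = 8.559 − 6.715 = 1.844 mol
mass = 1.844 × 162.00 = 298.7 g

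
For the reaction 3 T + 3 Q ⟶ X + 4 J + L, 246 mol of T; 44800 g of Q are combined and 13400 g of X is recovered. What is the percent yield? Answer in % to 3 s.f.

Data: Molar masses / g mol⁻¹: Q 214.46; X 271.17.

n(T) = 246.0 mol
n(Q) = 44800 / 214.46 = 208.9 mol
n/ν for T = 246.0/3 = 82.00
n/ν for Q = 208.9/3 = 69.63
Smallest n/ν is Q → limiting reagent.
theoretical n(X) = (1/3) × 208.9 = 69.63 mol → 18880 g
% yield = 13400 / 18880 × 100 = 70.97 %

71.0 %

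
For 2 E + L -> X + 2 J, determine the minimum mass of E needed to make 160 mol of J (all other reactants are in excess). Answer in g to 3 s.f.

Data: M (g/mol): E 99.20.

n(J) = 160.0 mol
n(E) = (2/2) × 160.0 = 160.0 mol
mass = 160.0 × 99.20 = 15870 g

15900 g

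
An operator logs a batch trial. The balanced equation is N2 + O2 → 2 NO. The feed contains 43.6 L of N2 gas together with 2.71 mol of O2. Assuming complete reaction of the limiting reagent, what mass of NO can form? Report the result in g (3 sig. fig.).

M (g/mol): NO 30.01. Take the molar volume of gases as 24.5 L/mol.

107 g

n(N2) = 43.60 / 24.5 = 1.780 mol
n(O2) = 2.710 mol
n/ν → N2: 1.780, O2: 2.710; N2 is limiting.
n(NO) = (2/1) × 1.780 = 3.560 mol
mass = 3.560 × 30.01 = 106.8 g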